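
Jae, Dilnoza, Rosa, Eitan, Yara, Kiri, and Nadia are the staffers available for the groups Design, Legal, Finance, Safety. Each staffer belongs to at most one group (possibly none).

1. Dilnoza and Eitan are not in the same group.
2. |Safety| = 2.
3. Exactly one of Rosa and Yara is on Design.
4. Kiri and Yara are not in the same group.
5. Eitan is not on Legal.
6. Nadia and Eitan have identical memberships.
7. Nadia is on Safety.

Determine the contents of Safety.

Safety = {Eitan, Nadia}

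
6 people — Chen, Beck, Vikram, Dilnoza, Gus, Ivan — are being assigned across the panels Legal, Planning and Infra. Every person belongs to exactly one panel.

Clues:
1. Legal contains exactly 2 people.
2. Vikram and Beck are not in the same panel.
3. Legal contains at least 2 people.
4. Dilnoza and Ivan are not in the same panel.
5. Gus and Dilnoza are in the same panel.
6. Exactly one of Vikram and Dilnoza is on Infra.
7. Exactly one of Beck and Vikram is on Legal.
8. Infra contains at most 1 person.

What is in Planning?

Planning = {Chen, Dilnoza, Gus}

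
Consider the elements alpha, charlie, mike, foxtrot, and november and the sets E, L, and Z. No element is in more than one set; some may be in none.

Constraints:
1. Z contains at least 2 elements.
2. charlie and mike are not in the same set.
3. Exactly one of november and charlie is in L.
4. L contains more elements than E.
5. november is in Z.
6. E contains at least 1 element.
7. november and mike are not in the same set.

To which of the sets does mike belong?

From (5): november ∈ Z.
(3) (exactly one): charlie ∈ L.
(7): mike ∉ Z.
(2): mike ∉ L.
Suppose mike ∉ E: no assignment then satisfies all the clues, so mike ∈ E.

mike: E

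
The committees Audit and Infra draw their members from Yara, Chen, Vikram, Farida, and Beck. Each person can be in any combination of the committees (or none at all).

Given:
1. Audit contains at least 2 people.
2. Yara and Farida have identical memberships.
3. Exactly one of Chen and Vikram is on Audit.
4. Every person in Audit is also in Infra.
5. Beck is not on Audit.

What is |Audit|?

3

From (5): Beck ∉ Audit.
Suppose Yara ∉ Audit: no assignment then satisfies all the clues, so Yara ∈ Audit.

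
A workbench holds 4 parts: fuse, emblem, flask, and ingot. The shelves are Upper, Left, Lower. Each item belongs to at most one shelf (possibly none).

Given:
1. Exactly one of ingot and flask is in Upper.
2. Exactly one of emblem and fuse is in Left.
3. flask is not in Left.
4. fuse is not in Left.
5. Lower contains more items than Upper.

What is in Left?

Left = {emblem}

From (3): flask ∉ Left.
From (4): fuse ∉ Left.
(2) (exactly one): emblem ∈ Left.
Suppose ingot ∈ Left: no assignment then satisfies all the clues, so ingot ∉ Left.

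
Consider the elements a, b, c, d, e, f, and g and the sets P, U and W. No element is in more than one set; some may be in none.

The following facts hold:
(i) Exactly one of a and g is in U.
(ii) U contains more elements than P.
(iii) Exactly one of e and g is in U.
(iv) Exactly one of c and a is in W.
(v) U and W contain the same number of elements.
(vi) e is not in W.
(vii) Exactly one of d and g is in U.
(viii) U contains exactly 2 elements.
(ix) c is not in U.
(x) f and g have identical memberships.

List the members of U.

U = {f, g}

From (vi): e ∉ W.
From (ix): c ∉ U.
Suppose a ∈ U: no assignment then satisfies all the clues, so a ∉ U.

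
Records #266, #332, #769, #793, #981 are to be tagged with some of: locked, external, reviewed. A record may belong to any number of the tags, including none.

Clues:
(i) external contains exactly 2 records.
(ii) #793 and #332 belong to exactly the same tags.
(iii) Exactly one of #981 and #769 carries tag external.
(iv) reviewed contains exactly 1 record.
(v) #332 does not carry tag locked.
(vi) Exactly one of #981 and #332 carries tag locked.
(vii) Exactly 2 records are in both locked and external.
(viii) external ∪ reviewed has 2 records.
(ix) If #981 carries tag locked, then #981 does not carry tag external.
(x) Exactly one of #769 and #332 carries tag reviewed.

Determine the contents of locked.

locked = {#266, #769, #981}

From (v): #332 ∉ locked.
(ii): #793 matches #332: #793 ∉ locked.
(vi) (exactly one): #981 ∈ locked.
(ix): #981 ∉ external.
(iii) (exactly one): #769 ∈ external.
Suppose #266 ∉ locked: no assignment then satisfies all the clues, so #266 ∈ locked.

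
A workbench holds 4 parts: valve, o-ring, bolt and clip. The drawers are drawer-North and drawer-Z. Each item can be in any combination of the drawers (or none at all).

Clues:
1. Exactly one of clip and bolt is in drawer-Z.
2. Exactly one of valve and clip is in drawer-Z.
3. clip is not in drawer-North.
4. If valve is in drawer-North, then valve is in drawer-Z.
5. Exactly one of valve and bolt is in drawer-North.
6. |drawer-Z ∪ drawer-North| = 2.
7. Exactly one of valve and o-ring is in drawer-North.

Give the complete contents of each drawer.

drawer-North = {valve}; drawer-Z = {bolt, valve}

From (3): clip ∉ drawer-North.
Suppose valve ∉ drawer-North: no assignment then satisfies all the clues, so valve ∈ drawer-North.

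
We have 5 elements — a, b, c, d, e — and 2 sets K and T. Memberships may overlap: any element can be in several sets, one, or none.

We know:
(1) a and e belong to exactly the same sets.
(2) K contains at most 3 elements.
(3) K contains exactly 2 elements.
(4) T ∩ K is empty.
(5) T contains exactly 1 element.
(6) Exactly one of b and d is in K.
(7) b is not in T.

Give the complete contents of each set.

K = {b, c}; T = {d}

From (7): b ∉ T.
Suppose a ∈ K: no assignment then satisfies all the clues, so a ∉ K.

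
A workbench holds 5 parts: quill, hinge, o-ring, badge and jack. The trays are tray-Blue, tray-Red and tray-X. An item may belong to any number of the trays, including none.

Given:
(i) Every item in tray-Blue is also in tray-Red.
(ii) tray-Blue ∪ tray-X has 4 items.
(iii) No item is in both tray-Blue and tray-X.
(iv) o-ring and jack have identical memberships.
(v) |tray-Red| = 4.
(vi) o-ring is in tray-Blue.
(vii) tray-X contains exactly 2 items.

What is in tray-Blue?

From (vi): o-ring ∈ tray-Blue.
(i) with o-ring ∈ tray-Blue: o-ring ∈ tray-Red.
(iii) (disjoint): o-ring ∉ tray-X.
(iv): jack matches o-ring: jack ∈ tray-Blue.
(iv): jack matches o-ring: jack ∈ tray-Red.
(iv): jack matches o-ring: jack ∉ tray-X.
Suppose quill ∈ tray-Blue: no assignment then satisfies all the clues, so quill ∉ tray-Blue.

tray-Blue = {jack, o-ring}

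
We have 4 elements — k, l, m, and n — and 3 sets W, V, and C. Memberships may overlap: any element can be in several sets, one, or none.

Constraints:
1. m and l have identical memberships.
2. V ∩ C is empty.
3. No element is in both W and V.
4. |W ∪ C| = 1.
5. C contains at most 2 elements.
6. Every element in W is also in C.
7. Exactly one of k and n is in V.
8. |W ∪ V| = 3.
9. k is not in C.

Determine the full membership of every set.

W = {}; V = {k, l, m}; C = {n}

From (9): k ∉ C.
(6) contrapositive: k ∉ W.
Suppose k ∉ V: no assignment then satisfies all the clues, so k ∈ V.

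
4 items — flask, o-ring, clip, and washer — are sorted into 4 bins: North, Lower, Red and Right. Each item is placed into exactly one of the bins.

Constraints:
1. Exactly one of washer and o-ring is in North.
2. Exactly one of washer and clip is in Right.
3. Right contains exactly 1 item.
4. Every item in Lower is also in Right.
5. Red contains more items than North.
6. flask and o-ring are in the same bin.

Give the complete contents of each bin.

North = {washer}; Lower = {}; Red = {flask, o-ring}; Right = {clip}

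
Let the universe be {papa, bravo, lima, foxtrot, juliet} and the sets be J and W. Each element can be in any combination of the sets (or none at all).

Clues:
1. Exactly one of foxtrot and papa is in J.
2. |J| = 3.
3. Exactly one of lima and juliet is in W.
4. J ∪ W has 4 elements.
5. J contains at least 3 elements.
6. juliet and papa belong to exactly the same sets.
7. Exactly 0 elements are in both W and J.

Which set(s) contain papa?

papa: J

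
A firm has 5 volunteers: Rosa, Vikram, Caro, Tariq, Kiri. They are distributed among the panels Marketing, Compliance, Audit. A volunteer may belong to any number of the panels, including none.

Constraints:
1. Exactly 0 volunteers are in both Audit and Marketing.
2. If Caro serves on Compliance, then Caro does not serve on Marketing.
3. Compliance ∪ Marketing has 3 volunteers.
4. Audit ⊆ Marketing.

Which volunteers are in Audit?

Audit = {}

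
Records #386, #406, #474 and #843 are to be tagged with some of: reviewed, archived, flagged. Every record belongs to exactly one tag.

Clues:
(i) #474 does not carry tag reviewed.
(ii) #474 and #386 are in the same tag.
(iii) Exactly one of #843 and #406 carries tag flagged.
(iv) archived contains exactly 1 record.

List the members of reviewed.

reviewed = {}

From (i): #474 ∉ reviewed.
(ii): #386 matches #474: #386 ∉ reviewed.
Suppose #406 ∈ reviewed: no assignment then satisfies all the clues, so #406 ∉ reviewed.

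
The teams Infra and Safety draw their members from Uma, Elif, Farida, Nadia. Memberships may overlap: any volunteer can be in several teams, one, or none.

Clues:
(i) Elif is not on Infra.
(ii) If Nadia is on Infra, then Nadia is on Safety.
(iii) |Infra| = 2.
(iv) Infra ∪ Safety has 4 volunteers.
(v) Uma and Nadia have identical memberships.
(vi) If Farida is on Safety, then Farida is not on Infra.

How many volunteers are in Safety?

From (i): Elif ∉ Infra.
Suppose Uma ∉ Infra: no assignment then satisfies all the clues, so Uma ∈ Infra.

4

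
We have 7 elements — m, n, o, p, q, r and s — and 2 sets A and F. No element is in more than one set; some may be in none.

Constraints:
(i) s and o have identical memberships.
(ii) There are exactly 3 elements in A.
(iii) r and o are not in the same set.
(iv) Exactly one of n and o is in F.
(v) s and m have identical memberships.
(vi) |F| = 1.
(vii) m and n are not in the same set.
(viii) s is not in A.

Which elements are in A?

A = {p, q, r}

From (viii): s ∉ A.
(i): o matches s: o ∉ A.
(v): m matches s: m ∉ A.
Suppose n ∈ A: no assignment then satisfies all the clues, so n ∉ A.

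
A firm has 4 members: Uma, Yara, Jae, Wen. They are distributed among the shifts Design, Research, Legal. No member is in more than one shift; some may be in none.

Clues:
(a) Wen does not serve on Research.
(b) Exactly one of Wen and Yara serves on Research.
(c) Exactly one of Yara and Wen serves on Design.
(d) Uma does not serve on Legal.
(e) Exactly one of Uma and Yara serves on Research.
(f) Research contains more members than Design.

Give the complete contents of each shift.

Design = {Wen}; Research = {Jae, Yara}; Legal = {}

From (a): Wen ∉ Research.
From (d): Uma ∉ Legal.
(b) (exactly one): Yara ∈ Research.
(c) (exactly one): Wen ∈ Design.
(e) (exactly one): Uma ∉ Research.
Suppose Uma ∈ Design: no assignment then satisfies all the clues, so Uma ∉ Design.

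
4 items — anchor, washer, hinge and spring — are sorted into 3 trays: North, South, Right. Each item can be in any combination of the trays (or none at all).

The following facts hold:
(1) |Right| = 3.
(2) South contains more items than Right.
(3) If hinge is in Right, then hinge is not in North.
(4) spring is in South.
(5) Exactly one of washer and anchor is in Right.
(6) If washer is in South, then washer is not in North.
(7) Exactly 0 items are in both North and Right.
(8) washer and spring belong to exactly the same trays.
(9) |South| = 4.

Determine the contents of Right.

From (4): spring ∈ South.
(8): washer matches spring: washer ∈ South.
(9): only 4 candidates remain for South, so all are in.
(6): washer ∉ North.
(8): spring matches washer: spring ∉ North.
Suppose anchor ∈ Right: no assignment then satisfies all the clues, so anchor ∉ Right.

Right = {hinge, spring, washer}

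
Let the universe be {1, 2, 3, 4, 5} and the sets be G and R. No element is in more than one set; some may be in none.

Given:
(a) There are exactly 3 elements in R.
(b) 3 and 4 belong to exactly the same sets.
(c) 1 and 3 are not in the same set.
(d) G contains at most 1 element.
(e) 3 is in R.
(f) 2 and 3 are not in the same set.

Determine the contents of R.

R = {3, 4, 5}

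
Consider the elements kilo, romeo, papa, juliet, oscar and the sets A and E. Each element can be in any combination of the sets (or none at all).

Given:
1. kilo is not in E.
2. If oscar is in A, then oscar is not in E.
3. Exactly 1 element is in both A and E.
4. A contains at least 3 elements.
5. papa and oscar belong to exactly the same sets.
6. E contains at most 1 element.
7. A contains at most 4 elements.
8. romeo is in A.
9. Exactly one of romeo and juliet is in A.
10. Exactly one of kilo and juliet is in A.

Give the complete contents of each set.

A = {kilo, oscar, papa, romeo}; E = {romeo}

From (1): kilo ∉ E.
From (8): romeo ∈ A.
(9) (exactly one): juliet ∉ A.
(10) (exactly one): kilo ∈ A.
Suppose romeo ∉ E: no assignment then satisfies all the clues, so romeo ∈ E.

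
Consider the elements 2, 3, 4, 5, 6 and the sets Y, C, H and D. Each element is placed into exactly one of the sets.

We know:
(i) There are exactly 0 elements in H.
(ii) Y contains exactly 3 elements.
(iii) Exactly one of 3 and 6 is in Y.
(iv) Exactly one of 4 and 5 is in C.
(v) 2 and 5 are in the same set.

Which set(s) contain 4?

4: C

(i): H already has 0, so the rest are out.
Suppose 4 ∈ Y: no assignment then satisfies all the clues, so 4 ∉ Y.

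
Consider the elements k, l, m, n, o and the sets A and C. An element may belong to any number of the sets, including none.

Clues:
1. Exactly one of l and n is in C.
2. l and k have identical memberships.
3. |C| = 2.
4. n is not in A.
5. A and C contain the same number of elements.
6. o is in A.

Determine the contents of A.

A = {m, o}

From (4): n ∉ A.
From (6): o ∈ A.
Suppose k ∈ A: no assignment then satisfies all the clues, so k ∉ A.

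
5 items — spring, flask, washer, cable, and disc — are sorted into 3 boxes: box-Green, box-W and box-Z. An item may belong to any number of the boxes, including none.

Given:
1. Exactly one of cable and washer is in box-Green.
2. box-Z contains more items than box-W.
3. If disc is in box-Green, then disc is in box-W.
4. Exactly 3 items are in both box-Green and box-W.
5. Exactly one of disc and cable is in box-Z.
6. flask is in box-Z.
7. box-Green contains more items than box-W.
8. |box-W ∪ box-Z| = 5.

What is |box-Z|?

4

From (6): flask ∈ box-Z.
Suppose spring ∉ box-Green: no assignment then satisfies all the clues, so spring ∈ box-Green.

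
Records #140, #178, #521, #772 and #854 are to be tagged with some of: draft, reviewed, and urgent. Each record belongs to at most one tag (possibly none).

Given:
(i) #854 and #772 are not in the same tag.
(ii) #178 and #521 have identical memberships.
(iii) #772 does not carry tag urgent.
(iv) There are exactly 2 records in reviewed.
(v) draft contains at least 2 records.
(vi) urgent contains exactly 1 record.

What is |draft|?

2

From (iii): #772 ∉ urgent.
Suppose #140 ∈ urgent: no assignment then satisfies all the clues, so #140 ∉ urgent.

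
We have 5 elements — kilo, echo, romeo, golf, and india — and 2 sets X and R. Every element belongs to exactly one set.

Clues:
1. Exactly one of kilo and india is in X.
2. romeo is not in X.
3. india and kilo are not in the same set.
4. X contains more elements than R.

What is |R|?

2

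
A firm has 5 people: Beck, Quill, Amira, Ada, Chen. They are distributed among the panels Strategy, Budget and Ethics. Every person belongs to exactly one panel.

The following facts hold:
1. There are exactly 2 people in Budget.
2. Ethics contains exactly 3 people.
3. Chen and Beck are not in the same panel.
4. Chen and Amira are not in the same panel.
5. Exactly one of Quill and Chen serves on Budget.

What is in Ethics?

Ethics = {Amira, Beck, Quill}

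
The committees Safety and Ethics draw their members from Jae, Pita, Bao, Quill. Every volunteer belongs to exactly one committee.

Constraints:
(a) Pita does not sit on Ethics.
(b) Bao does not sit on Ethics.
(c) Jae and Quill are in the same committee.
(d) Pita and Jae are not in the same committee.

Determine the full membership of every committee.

From (a): Pita ∉ Ethics.
From (b): Bao ∉ Ethics.
Only one committee left: Pita ∈ Safety.
Only one committee left: Bao ∈ Safety.
(d): Jae ∉ Safety.
Only one committee left: Jae ∈ Ethics.
(c): Quill matches Jae: Quill ∉ Safety.
(c): Quill matches Jae: Quill ∈ Ethics.

Safety = {Bao, Pita}; Ethics = {Jae, Quill}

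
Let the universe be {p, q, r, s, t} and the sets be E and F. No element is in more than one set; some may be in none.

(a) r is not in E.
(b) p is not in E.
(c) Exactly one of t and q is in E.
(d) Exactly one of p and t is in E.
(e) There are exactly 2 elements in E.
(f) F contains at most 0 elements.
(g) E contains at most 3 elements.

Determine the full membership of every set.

E = {s, t}; F = {}

From (a): r ∉ E.
From (b): p ∉ E.
(d) (exactly one): t ∈ E.
(f): F already has 0, so the rest are out.
(c) (exactly one): q ∉ E.
(e): only 2 candidates remain for E, so all are in.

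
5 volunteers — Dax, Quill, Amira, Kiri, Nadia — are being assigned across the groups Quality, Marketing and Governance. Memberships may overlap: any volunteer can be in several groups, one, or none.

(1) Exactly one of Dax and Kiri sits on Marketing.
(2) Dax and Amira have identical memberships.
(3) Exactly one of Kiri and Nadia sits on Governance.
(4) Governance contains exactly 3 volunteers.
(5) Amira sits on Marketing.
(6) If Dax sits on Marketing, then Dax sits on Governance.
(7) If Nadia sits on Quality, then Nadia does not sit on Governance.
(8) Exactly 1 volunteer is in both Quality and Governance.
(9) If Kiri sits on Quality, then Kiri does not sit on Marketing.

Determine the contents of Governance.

Governance = {Amira, Dax, Kiri}

From (5): Amira ∈ Marketing.
(2): Dax matches Amira: Dax ∈ Marketing.
(6): Dax ∈ Governance.
(1) (exactly one): Kiri ∉ Marketing.
(2): Amira matches Dax: Amira ∈ Governance.
Suppose Quill ∈ Governance: no assignment then satisfies all the clues, so Quill ∉ Governance.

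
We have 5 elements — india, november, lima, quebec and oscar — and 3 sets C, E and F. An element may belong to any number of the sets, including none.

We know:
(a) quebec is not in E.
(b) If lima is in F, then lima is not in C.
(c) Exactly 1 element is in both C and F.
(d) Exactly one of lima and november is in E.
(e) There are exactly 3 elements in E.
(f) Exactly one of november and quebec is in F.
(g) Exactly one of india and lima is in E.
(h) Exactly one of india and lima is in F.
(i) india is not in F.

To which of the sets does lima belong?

lima: F

From (a): quebec ∉ E.
From (i): india ∉ F.
(h) (exactly one): lima ∈ F.
(b): lima ∉ C.
Suppose lima ∈ E: no assignment then satisfies all the clues, so lima ∉ E.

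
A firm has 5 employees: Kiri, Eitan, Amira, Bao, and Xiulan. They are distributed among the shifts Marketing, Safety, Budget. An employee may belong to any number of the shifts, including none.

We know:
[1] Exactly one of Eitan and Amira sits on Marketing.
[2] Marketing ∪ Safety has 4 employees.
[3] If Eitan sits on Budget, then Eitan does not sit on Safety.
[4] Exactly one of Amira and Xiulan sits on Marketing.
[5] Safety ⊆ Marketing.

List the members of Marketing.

Marketing = {Bao, Eitan, Kiri, Xiulan}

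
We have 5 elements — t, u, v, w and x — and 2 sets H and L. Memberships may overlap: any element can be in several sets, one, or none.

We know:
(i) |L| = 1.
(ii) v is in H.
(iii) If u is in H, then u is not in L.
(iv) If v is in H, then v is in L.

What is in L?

L = {v}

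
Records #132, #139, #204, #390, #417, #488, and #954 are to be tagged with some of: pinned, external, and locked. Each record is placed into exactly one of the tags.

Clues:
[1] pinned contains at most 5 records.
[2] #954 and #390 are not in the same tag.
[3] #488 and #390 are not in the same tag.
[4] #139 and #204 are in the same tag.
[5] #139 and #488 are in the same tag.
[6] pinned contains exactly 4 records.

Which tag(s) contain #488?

#488: pinned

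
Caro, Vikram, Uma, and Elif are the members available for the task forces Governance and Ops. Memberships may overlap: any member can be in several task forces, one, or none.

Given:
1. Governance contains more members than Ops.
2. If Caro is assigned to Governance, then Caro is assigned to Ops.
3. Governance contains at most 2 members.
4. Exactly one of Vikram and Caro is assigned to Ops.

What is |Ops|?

1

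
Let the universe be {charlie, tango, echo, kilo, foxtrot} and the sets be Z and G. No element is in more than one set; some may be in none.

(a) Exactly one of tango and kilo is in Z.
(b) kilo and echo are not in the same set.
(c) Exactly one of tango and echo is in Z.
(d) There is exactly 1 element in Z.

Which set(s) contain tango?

tango: Z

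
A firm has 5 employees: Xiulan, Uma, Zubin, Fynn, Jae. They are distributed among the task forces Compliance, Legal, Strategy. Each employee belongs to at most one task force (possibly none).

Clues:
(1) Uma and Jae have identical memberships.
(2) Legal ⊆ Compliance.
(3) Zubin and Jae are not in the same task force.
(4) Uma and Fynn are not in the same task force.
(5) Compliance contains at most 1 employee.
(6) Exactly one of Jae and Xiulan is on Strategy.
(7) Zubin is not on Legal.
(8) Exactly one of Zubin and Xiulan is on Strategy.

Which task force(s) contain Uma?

Uma: none

From (7): Zubin ∉ Legal.
Suppose Uma ∈ Compliance: no assignment then satisfies all the clues, so Uma ∉ Compliance.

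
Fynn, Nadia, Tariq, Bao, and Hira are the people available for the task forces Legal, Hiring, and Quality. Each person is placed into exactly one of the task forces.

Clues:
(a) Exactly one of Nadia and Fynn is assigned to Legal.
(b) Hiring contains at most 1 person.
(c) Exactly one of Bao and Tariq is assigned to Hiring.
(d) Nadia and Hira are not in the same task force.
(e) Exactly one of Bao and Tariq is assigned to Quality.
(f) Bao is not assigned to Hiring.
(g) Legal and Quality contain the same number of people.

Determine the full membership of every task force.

Legal = {Fynn, Hira}; Hiring = {Tariq}; Quality = {Bao, Nadia}

From (f): Bao ∉ Hiring.
(c) (exactly one): Tariq ∈ Hiring.
(e) (exactly one): Bao ∈ Quality.
(b): Hiring already has 1, so the rest are out.
Suppose Fynn ∉ Legal: no assignment then satisfies all the clues, so Fynn ∈ Legal.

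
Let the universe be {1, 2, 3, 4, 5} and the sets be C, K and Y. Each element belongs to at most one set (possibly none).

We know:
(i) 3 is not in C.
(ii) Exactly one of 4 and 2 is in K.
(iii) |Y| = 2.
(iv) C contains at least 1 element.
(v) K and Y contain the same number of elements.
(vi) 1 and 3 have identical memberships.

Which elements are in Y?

Y = {1, 3}

From (i): 3 ∉ C.
(vi): 1 matches 3: 1 ∉ C.
Suppose 1 ∉ Y: no assignment then satisfies all the clues, so 1 ∈ Y.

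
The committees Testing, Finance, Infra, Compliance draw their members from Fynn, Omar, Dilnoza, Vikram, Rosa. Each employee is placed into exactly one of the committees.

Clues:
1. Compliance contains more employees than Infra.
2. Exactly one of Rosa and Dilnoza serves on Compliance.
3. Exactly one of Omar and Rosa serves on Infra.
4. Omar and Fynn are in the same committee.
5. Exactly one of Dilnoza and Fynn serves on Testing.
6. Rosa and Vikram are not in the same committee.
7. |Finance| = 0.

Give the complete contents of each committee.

Testing = {Fynn, Omar}; Finance = {}; Infra = {Rosa}; Compliance = {Dilnoza, Vikram}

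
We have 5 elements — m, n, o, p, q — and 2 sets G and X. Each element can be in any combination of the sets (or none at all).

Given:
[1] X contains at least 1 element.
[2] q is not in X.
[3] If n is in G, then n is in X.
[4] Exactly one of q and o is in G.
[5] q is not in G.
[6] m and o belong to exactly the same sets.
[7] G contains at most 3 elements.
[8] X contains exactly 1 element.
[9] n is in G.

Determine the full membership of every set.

G = {m, n, o}; X = {n}

From (2): q ∉ X.
From (5): q ∉ G.
From (9): n ∈ G.
(3): n ∈ X.
(4) (exactly one): o ∈ G.
(6): m matches o: m ∈ G.
(7): G already has 3, so the rest are out.
(8): X already has 1, so the rest are out.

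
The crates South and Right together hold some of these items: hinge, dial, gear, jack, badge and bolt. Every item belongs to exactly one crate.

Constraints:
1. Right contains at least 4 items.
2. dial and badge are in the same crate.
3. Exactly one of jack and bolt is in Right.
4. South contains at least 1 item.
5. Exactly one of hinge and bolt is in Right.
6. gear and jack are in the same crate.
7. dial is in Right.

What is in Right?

Right = {badge, dial, gear, hinge, jack}

From (7): dial ∈ Right.
(2): badge matches dial: badge ∉ South.
(2): badge matches dial: badge ∈ Right.
Suppose hinge ∉ Right: no assignment then satisfies all the clues, so hinge ∈ Right.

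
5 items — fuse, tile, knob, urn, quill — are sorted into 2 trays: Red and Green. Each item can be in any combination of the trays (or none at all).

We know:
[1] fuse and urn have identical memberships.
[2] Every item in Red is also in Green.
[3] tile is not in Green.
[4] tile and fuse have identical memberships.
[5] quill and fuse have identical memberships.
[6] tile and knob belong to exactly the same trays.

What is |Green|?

0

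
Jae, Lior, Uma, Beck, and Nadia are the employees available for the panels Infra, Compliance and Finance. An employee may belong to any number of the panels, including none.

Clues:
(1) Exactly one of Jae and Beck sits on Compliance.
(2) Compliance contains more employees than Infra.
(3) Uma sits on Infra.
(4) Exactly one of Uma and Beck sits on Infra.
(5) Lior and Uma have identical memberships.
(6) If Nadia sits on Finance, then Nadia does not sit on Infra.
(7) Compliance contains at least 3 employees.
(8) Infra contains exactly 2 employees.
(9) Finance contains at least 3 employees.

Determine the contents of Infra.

From (3): Uma ∈ Infra.
(4) (exactly one): Beck ∉ Infra.
(5): Lior matches Uma: Lior ∈ Infra.
(8): Infra already has 2, so the rest are out.

Infra = {Lior, Uma}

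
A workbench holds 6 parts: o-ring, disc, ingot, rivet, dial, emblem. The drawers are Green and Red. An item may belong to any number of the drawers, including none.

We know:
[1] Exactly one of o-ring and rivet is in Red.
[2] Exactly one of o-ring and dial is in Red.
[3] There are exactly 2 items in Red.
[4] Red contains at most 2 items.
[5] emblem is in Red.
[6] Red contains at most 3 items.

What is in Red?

Red = {emblem, o-ring}

From (5): emblem ∈ Red.
Suppose o-ring ∉ Red: no assignment then satisfies all the clues, so o-ring ∈ Red.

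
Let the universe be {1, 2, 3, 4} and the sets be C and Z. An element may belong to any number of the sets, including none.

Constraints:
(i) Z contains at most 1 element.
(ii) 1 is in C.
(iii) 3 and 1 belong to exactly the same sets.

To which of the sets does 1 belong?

1: C

From (ii): 1 ∈ C.
(iii): 3 matches 1: 3 ∈ C.
Suppose 1 ∈ Z: no assignment then satisfies all the clues, so 1 ∉ Z.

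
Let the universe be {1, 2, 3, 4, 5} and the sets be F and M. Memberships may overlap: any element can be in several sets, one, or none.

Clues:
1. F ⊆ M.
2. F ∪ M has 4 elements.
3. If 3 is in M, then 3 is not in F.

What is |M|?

4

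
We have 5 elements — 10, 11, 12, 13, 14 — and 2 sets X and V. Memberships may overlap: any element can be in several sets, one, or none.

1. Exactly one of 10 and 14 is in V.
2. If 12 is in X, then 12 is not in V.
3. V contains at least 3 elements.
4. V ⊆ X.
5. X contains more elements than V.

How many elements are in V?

3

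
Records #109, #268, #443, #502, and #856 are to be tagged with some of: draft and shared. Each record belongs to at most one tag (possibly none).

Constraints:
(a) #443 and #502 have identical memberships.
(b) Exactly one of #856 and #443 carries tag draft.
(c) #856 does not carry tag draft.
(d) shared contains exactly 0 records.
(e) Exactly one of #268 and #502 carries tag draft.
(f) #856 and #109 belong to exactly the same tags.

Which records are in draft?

From (c): #856 ∉ draft.
(b) (exactly one): #443 ∈ draft.
(d): shared already has 0, so the rest are out.
(f): #109 matches #856: #109 ∉ draft.
(a): #502 matches #443: #502 ∈ draft.
(e) (exactly one): #268 ∉ draft.

draft = {#443, #502}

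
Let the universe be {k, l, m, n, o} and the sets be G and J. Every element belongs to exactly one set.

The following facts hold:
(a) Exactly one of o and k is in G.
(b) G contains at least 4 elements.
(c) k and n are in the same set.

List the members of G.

G = {k, l, m, n}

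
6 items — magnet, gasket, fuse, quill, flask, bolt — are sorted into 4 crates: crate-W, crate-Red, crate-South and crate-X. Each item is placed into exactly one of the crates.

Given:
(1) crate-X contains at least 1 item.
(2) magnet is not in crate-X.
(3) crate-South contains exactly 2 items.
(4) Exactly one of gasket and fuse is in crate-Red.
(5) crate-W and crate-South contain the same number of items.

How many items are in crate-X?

1

From (2): magnet ∉ crate-X.
Suppose magnet ∈ crate-Red: no assignment then satisfies all the clues, so magnet ∉ crate-Red.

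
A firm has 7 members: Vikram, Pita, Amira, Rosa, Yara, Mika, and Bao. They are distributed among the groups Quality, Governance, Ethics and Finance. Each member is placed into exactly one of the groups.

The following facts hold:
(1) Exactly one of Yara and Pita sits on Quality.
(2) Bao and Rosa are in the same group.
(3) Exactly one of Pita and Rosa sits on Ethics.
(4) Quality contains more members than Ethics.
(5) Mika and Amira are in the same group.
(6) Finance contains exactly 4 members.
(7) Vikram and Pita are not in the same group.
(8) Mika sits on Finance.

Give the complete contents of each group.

Quality = {Vikram, Yara}; Governance = {}; Ethics = {Pita}; Finance = {Amira, Bao, Mika, Rosa}

From (8): Mika ∈ Finance.
(5): Amira matches Mika: Amira ∉ Quality.
(5): Amira matches Mika: Amira ∉ Governance.
(5): Amira matches Mika: Amira ∉ Ethics.
(5): Amira matches Mika: Amira ∈ Finance.
Suppose Vikram ∉ Quality: no assignment then satisfies all the clues, so Vikram ∈ Quality.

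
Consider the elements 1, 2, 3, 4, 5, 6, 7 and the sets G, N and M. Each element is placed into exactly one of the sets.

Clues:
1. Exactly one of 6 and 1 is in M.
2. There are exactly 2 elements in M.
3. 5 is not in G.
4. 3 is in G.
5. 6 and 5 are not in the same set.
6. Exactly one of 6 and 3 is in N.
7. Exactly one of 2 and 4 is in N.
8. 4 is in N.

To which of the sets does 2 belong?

2: G

From (3): 5 ∉ G.
From (4): 3 ∈ G.
From (8): 4 ∈ N.
(6) (exactly one): 6 ∈ N.
(7) (exactly one): 2 ∉ N.
(1) (exactly one): 1 ∈ M.
(5): 5 ∉ N.
Only one set left: 5 ∈ M.
(2): M already has 2, so the rest are out.
Only one set left: 2 ∈ G.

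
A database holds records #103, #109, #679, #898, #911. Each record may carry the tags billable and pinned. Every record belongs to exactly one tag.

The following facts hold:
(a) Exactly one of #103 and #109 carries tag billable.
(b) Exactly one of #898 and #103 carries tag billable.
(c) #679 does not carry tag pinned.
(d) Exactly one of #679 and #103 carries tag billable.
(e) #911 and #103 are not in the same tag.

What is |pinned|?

From (c): #679 ∉ pinned.
Only one tag left: #679 ∈ billable.
(d) (exactly one): #103 ∉ billable.
Only one tag left: #103 ∈ pinned.
(a) (exactly one): #109 ∈ billable.
(b) (exactly one): #898 ∈ billable.
(e): #911 ∉ pinned.
Only one tag left: #911 ∈ billable.

1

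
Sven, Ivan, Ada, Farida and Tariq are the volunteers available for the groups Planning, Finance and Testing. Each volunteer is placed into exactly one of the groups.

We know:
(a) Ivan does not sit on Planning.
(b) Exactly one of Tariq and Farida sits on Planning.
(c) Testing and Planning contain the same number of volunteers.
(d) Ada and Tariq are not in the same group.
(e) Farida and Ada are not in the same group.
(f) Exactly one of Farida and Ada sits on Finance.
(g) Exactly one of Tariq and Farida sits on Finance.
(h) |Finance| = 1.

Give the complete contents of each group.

Planning = {Sven, Tariq}; Finance = {Farida}; Testing = {Ada, Ivan}

From (a): Ivan ∉ Planning.
Suppose Sven ∉ Planning: no assignment then satisfies all the clues, so Sven ∈ Planning.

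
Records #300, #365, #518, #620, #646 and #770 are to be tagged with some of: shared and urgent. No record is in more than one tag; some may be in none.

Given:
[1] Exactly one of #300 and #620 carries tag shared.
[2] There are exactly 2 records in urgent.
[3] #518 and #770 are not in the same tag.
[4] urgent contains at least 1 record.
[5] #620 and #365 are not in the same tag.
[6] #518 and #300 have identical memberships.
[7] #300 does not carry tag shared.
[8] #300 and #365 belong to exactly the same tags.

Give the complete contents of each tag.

shared = {#620}; urgent = {#646, #770}

From (7): #300 ∉ shared.
(1) (exactly one): #620 ∈ shared.
(5): #365 ∉ shared.
(6): #518 matches #300: #518 ∉ shared.
Suppose #300 ∈ urgent: no assignment then satisfies all the clues, so #300 ∉ urgent.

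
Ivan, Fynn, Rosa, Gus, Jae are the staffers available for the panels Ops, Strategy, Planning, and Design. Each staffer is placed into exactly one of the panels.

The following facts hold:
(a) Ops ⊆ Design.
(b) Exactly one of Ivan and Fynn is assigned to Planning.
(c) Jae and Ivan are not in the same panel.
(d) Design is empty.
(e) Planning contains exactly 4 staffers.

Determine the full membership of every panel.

Ops = {}; Strategy = {Ivan}; Planning = {Fynn, Gus, Jae, Rosa}; Design = {}

(d): Design already has 0, so the rest are out.
(a) contrapositive: Ivan ∉ Ops.
(a) contrapositive: Fynn ∉ Ops.
(a) contrapositive: Rosa ∉ Ops.
(a) contrapositive: Gus ∉ Ops.
(a) contrapositive: Jae ∉ Ops.
Suppose Ivan ∉ Strategy: no assignment then satisfies all the clues, so Ivan ∈ Strategy.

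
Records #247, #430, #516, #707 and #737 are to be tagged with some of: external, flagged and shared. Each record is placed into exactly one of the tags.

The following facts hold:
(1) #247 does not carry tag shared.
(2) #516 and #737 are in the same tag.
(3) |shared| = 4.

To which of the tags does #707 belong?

#707: shared

From (1): #247 ∉ shared.
(3): only 4 candidates remain for shared, so all are in.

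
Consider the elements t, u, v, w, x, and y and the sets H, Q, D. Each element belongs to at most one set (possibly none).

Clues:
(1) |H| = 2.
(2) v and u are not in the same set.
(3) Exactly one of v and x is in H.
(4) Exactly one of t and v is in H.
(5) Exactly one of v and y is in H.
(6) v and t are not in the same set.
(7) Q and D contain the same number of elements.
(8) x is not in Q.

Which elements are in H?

H = {v, w}

From (8): x ∉ Q.
Suppose t ∈ H: no assignment then satisfies all the clues, so t ∉ H.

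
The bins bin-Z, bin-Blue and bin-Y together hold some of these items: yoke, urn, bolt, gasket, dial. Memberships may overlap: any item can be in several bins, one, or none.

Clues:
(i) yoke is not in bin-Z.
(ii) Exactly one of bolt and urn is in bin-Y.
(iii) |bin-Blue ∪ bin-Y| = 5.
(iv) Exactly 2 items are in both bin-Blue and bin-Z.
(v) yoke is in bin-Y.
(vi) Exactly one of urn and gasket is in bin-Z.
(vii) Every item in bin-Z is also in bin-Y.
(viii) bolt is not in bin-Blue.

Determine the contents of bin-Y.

bin-Y = {bolt, dial, gasket, yoke}

From (i): yoke ∉ bin-Z.
From (v): yoke ∈ bin-Y.
From (viii): bolt ∉ bin-Blue.
Suppose urn ∈ bin-Y: no assignment then satisfies all the clues, so urn ∉ bin-Y.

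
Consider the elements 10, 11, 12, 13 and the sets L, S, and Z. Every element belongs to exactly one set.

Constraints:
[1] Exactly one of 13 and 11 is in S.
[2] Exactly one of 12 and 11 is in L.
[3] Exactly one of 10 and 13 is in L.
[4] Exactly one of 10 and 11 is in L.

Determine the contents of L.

L = {10, 12}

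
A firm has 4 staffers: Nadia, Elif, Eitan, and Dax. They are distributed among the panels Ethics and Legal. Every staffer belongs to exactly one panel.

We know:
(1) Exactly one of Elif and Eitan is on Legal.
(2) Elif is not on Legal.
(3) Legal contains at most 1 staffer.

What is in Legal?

From (2): Elif ∉ Legal.
(1) (exactly one): Eitan ∈ Legal.
(3): Legal already has 1, so the rest are out.
Only one panel left: Nadia ∈ Ethics.
Only one panel left: Elif ∈ Ethics.
Only one panel left: Dax ∈ Ethics.

Legal = {Eitan}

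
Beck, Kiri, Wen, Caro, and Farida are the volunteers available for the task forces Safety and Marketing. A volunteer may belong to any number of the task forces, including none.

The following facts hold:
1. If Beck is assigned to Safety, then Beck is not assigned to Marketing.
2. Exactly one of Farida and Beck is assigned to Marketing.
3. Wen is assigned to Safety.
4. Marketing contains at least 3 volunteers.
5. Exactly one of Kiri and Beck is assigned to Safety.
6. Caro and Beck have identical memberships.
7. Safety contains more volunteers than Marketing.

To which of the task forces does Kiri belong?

Kiri: Marketing

From (3): Wen ∈ Safety.
Suppose Kiri ∈ Safety: no assignment then satisfies all the clues, so Kiri ∉ Safety.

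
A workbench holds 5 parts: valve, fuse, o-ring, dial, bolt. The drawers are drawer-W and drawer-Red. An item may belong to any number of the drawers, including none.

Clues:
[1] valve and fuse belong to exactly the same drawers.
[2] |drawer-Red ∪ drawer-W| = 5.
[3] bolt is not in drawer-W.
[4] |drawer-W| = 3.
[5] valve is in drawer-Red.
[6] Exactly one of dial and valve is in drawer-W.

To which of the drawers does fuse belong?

From (3): bolt ∉ drawer-W.
From (5): valve ∈ drawer-Red.
(1): fuse matches valve: fuse ∈ drawer-Red.
Suppose fuse ∉ drawer-W: no assignment then satisfies all the clues, so fuse ∈ drawer-W.

fuse: drawer-Red, drawer-W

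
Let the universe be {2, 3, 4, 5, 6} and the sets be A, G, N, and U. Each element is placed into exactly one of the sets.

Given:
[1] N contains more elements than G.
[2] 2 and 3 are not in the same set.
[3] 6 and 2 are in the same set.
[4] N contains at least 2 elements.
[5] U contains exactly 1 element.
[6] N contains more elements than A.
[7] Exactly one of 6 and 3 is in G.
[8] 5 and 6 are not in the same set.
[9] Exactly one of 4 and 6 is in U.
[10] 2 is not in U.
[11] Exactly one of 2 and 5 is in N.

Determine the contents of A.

A = {5}

From (10): 2 ∉ U.
(3): 6 matches 2: 6 ∉ U.
(9) (exactly one): 4 ∈ U.
(5): U already has 1, so the rest are out.
Suppose 2 ∈ A: no assignment then satisfies all the clues, so 2 ∉ A.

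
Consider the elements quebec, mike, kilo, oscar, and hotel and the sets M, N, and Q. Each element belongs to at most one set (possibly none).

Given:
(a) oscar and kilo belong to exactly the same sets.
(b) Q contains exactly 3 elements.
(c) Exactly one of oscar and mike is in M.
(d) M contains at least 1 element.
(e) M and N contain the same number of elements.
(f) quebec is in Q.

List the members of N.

N = {hotel}

From (f): quebec ∈ Q.
Suppose mike ∈ N: no assignment then satisfies all the clues, so mike ∉ N.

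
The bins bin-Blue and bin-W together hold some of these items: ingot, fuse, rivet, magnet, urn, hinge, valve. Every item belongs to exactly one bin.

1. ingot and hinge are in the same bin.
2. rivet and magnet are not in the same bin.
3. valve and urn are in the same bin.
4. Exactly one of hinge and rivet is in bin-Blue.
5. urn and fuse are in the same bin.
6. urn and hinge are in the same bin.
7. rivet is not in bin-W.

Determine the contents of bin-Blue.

bin-Blue = {rivet}

From (7): rivet ∉ bin-W.
Only one bin left: rivet ∈ bin-Blue.
(2): magnet ∉ bin-Blue.
(4) (exactly one): hinge ∉ bin-Blue.
(6): urn matches hinge: urn ∉ bin-Blue.
Only one bin left: magnet ∈ bin-W.
Only one bin left: urn ∈ bin-W.
Only one bin left: hinge ∈ bin-W.
(1): ingot matches hinge: ingot ∉ bin-Blue.
(1): ingot matches hinge: ingot ∈ bin-W.
(3): valve matches urn: valve ∉ bin-Blue.
(5): fuse matches urn: fuse ∈ bin-W.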